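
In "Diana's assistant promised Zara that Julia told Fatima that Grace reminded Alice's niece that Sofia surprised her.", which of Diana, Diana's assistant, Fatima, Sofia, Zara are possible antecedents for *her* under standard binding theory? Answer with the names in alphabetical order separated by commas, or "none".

Diana, Diana's assistant, Fatima, Zara

*her* is a pronoun; Principle B requires it to be free in its binding domain — the clause headed by 'surprised'.
— Diana: possessor inside the subject DP of the matrix clause; does not c-command the pronoun — Principle B does not apply; allowed.
— Diana's assistant: subject of the matrix clause; c-commands the pronoun but lies outside its binding domain — allowed.
— Fatima: object of the clause headed by 'told'; c-commands the pronoun but lies outside its binding domain — allowed.
— Sofia: subject of the clause headed by 'surprised'; c-commands the pronoun within its binding domain — blocked (Principle B).
— Zara: object of the matrix clause; c-commands the pronoun but lies outside its binding domain — allowed.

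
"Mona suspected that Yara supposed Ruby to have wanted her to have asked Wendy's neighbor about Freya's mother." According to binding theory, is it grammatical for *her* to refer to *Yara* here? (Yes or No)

Yes

*Yara* is an R-expression; Principle C requires it to be free (not bound by any c-commanding expression).
— her: subject of the clause headed by 'asked'; the pronoun does not c-command the R-expression — coreference allowed.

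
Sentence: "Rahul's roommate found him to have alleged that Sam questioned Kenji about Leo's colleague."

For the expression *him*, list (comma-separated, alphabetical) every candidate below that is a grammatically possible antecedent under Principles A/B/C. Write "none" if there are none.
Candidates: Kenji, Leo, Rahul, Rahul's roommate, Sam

Rahul

*him* is a pronoun; Principle B requires it to be free in its binding domain — the matrix clause.
— Kenji: object of the clause headed by 'questioned'; is c-commanded by the pronoun; coreference would bind this R-expression — blocked (Principle C).
— Leo: possessor inside the second object DP of the clause headed by 'questioned'; is c-commanded by the pronoun; coreference would bind this R-expression — blocked (Principle C).
— Rahul: possessor inside the subject DP of the matrix clause; does not c-command the pronoun — Principle B does not apply; allowed.
— Rahul's roommate: subject of the matrix clause; c-commands the pronoun within its binding domain — blocked (Principle B).
— Sam: subject of the clause headed by 'questioned'; is c-commanded by the pronoun; coreference would bind this R-expression — blocked (Principle C).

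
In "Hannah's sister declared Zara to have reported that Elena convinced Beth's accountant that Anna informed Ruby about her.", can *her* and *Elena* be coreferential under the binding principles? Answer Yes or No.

*Elena* is an R-expression; Principle C requires it to be free (not bound by any c-commanding expression).
— her: second object of the clause headed by 'informed'; the pronoun does not c-command the R-expression — coreference allowed.

Yes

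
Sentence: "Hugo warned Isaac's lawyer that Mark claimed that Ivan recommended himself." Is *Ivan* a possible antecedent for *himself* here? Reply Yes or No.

Yes

*himself* is a reflexive; Principle A requires it to be bound within its binding domain — the clause headed by 'recommended'.
— Ivan: subject of the clause headed by 'recommended'; c-commands the reflexive within its binding domain — allowed (Principle A).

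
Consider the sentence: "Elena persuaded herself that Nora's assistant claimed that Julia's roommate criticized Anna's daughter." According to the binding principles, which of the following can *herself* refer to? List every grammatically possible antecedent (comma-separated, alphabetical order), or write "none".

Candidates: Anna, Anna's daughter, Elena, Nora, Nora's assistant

Elena

*herself* is a reflexive; Principle A requires it to be bound within its binding domain — the matrix clause.
— Anna: possessor inside the object DP of the clause headed by 'criticized'; does not c-command the reflexive — cannot bind it (Principle A).
— Anna's daughter: object of the clause headed by 'criticized'; does not c-command the reflexive — cannot bind it (Principle A).
— Elena: subject of the matrix clause; c-commands the reflexive within its binding domain — allowed (Principle A).
— Nora: possessor inside the subject DP of the clause headed by 'claimed'; does not c-command the reflexive — cannot bind it (Principle A).
— Nora's assistant: subject of the clause headed by 'claimed'; does not c-command the reflexive — cannot bind it (Principle A).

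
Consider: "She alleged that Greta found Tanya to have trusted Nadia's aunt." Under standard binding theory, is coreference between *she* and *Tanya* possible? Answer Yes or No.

No

*Tanya* is an R-expression; Principle C requires it to be free (not bound by any c-commanding expression).
— she: subject of the matrix clause; the pronoun c-commands the R-expression — coreference blocked (Principle C).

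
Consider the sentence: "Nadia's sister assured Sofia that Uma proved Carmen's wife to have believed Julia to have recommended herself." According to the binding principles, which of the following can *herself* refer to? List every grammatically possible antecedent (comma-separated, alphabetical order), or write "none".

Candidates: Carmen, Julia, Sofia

*herself* is a reflexive; Principle A requires it to be bound within its binding domain — the clause headed by 'recommended'.
— Carmen: possessor inside the subject DP of the clause headed by 'believed'; does not c-command the reflexive — cannot bind it (Principle A).
— Julia: subject of the clause headed by 'recommended'; c-commands the reflexive within its binding domain — allowed (Principle A).
— Sofia: object of the matrix clause; c-commands the reflexive but lies outside its binding domain — cannot bind it (Principle A).

Julia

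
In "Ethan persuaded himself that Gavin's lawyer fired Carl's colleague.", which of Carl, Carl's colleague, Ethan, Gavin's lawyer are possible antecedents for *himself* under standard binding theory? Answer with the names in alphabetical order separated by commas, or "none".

Ethan

*himself* is a reflexive; Principle A requires it to be bound within its binding domain — the matrix clause.
— Carl: possessor inside the object DP of the clause headed by 'fired'; does not c-command the reflexive — cannot bind it (Principle A).
— Carl's colleague: object of the clause headed by 'fired'; does not c-command the reflexive — cannot bind it (Principle A).
— Ethan: subject of the matrix clause; c-commands the reflexive within its binding domain — allowed (Principle A).
— Gavin's lawyer: subject of the clause headed by 'fired'; does not c-command the reflexive — cannot bind it (Principle A).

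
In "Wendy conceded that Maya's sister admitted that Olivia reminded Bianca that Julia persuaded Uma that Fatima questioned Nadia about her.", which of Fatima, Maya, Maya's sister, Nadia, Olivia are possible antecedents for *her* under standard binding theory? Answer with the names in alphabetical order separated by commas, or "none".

Maya, Maya's sister, Olivia

*her* is a pronoun; Principle B requires it to be free in its binding domain — the clause headed by 'questioned'.
— Fatima: subject of the clause headed by 'questioned'; c-commands the pronoun within its binding domain — blocked (Principle B).
— Maya: possessor inside the subject DP of the clause headed by 'admitted'; does not c-command the pronoun — Principle B does not apply; allowed.
— Maya's sister: subject of the clause headed by 'admitted'; c-commands the pronoun but lies outside its binding domain — allowed.
— Nadia: object of the clause headed by 'questioned'; c-commands the pronoun within its binding domain — blocked (Principle B).
— Olivia: subject of the clause headed by 'reminded'; c-commands the pronoun but lies outside its binding domain — allowed.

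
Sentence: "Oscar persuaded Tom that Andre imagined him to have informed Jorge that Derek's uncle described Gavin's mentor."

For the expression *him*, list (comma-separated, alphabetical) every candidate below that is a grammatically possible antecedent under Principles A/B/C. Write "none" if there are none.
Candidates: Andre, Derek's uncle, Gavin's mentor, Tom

*him* is a pronoun; Principle B requires it to be free in its binding domain — the clause headed by 'imagined'.
— Andre: subject of the clause headed by 'imagined'; c-commands the pronoun within its binding domain — blocked (Principle B).
— Derek's uncle: subject of the clause headed by 'described'; is c-commanded by the pronoun; coreference would bind this R-expression — blocked (Principle C).
— Gavin's mentor: object of the clause headed by 'described'; is c-commanded by the pronoun; coreference would bind this R-expression — blocked (Principle C).
— Tom: object of the matrix clause; c-commands the pronoun but lies outside its binding domain — allowed.

Tom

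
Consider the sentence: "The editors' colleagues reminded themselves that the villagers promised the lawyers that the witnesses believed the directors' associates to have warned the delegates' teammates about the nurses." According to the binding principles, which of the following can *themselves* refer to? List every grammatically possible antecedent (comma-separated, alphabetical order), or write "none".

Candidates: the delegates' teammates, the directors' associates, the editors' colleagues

*themselves* is a reflexive; Principle A requires it to be bound within its binding domain — the matrix clause.
— the delegates' teammates: object of the clause headed by 'warned'; does not c-command the reflexive — cannot bind it (Principle A).
— the directors' associates: subject of the clause headed by 'warned'; does not c-command the reflexive — cannot bind it (Principle A).
— the editors' colleagues: subject of the matrix clause; c-commands the reflexive within its binding domain — allowed (Principle A).

the editors' colleagues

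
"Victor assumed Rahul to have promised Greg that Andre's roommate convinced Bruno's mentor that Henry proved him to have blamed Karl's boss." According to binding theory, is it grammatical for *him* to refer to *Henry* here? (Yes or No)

No

*Henry* is an R-expression; Principle C requires it to be free (not bound by any c-commanding expression).
— him: subject of the clause headed by 'blamed'; the R-expression locally c-commands the pronoun — coreference blocked (Principle B on the pronoun).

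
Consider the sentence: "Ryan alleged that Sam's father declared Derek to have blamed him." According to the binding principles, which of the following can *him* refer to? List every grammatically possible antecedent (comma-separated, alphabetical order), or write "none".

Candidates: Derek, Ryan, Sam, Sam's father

*him* is a pronoun; Principle B requires it to be free in its binding domain — the clause headed by 'blamed'.
— Derek: subject of the clause headed by 'blamed'; c-commands the pronoun within its binding domain — blocked (Principle B).
— Ryan: subject of the matrix clause; c-commands the pronoun but lies outside its binding domain — allowed.
— Sam: possessor inside the subject DP of the clause headed by 'declared'; does not c-command the pronoun — Principle B does not apply; allowed.
— Sam's father: subject of the clause headed by 'declared'; c-commands the pronoun but lies outside its binding domain — allowed.

Ryan, Sam, Sam's father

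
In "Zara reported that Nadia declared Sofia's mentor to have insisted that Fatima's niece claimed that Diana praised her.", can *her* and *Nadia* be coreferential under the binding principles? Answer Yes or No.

*Nadia* is an R-expression; Principle C requires it to be free (not bound by any c-commanding expression).
— her: object of the clause headed by 'praised'; the pronoun does not c-command the R-expression — coreference allowed.

Yes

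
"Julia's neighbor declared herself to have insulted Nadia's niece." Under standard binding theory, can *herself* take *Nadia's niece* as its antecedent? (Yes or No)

No

*herself* is a reflexive; Principle A requires it to be bound within its binding domain — the matrix clause.
— Nadia's niece: object of the clause headed by 'insulted'; does not c-command the reflexive — cannot bind it (Principle A).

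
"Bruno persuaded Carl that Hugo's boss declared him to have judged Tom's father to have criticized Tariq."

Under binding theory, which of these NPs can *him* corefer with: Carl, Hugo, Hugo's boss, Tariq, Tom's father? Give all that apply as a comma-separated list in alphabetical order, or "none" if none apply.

Carl, Hugo

*him* is a pronoun; Principle B requires it to be free in its binding domain — the clause headed by 'declared'.
— Carl: object of the matrix clause; c-commands the pronoun but lies outside its binding domain — allowed.
— Hugo: possessor inside the subject DP of the clause headed by 'declared'; does not c-command the pronoun — Principle B does not apply; allowed.
— Hugo's boss: subject of the clause headed by 'declared'; c-commands the pronoun within its binding domain — blocked (Principle B).
— Tariq: object of the clause headed by 'criticized'; is c-commanded by the pronoun; coreference would bind this R-expression — blocked (Principle C).
— Tom's father: subject of the clause headed by 'criticized'; is c-commanded by the pronoun; coreference would bind this R-expression — blocked (Principle C).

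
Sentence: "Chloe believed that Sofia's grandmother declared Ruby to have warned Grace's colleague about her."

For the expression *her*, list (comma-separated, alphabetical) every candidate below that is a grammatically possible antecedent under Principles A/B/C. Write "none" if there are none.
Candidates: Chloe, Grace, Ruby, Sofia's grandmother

Chloe, Grace, Sofia's grandmother

*her* is a pronoun; Principle B requires it to be free in its binding domain — the clause headed by 'warned'.
— Chloe: subject of the matrix clause; c-commands the pronoun but lies outside its binding domain — allowed.
— Grace: possessor inside the object DP of the clause headed by 'warned'; does not c-command the pronoun — Principle B does not apply; allowed.
— Ruby: subject of the clause headed by 'warned'; c-commands the pronoun within its binding domain — blocked (Principle B).
— Sofia's grandmother: subject of the clause headed by 'declared'; c-commands the pronoun but lies outside its binding domain — allowed.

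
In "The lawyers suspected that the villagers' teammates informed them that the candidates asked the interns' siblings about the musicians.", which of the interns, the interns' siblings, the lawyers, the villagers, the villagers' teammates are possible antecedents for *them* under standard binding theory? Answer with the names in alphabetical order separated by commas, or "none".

*them* is a pronoun; Principle B requires it to be free in its binding domain — the clause headed by 'informed'.
— the interns: possessor inside the object DP of the clause headed by 'asked'; is c-commanded by the pronoun; coreference would bind this R-expression — blocked (Principle C).
— the interns' siblings: object of the clause headed by 'asked'; is c-commanded by the pronoun; coreference would bind this R-expression — blocked (Principle C).
— the lawyers: subject of the matrix clause; c-commands the pronoun but lies outside its binding domain — allowed.
— the villagers: possessor inside the subject DP of the clause headed by 'informed'; does not c-command the pronoun — Principle B does not apply; allowed.
— the villagers' teammates: subject of the clause headed by 'informed'; c-commands the pronoun within its binding domain — blocked (Principle B).

the lawyers, the villagers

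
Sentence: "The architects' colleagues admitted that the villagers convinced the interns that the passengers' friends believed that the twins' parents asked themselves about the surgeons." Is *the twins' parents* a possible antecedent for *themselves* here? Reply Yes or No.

*themselves* is a reflexive; Principle A requires it to be bound within its binding domain — the clause headed by 'asked'.
— the twins' parents: subject of the clause headed by 'asked'; c-commands the reflexive within its binding domain — allowed (Principle A).

Yes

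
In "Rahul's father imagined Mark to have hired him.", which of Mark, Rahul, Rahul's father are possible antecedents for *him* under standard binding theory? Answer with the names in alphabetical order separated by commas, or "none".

*him* is a pronoun; Principle B requires it to be free in its binding domain — the clause headed by 'hired'.
— Mark: subject of the clause headed by 'hired'; c-commands the pronoun within its binding domain — blocked (Principle B).
— Rahul: possessor inside the subject DP of the matrix clause; does not c-command the pronoun — Principle B does not apply; allowed.
— Rahul's father: subject of the matrix clause; c-commands the pronoun but lies outside its binding domain — allowed.

Rahul, Rahul's father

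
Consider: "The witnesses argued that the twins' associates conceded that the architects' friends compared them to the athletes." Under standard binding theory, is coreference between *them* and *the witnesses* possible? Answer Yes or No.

*the witnesses* is an R-expression; Principle C requires it to be free (not bound by any c-commanding expression).
— them: object of the clause headed by 'compared'; the pronoun does not c-command the R-expression — coreference allowed.

Yes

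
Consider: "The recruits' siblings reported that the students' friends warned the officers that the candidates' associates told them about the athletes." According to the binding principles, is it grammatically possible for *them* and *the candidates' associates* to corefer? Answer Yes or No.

*them* is a pronoun; Principle B requires it to be free in its binding domain — the clause headed by 'told'.
— the candidates' associates: subject of the clause headed by 'told'; c-commands the pronoun within its binding domain — blocked (Principle B).

No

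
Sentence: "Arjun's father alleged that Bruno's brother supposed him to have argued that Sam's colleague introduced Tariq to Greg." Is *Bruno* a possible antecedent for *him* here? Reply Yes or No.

*him* is a pronoun; Principle B requires it to be free in its binding domain — the clause headed by 'supposed'.
— Bruno: possessor inside the subject DP of the clause headed by 'supposed'; does not c-command the pronoun — Principle B does not apply; allowed.

Yes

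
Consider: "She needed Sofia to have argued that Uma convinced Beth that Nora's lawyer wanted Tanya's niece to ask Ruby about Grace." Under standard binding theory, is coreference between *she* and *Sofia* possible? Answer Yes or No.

*Sofia* is an R-expression; Principle C requires it to be free (not bound by any c-commanding expression).
— she: subject of the matrix clause; the pronoun c-commands the R-expression — coreference blocked (Principle C).

No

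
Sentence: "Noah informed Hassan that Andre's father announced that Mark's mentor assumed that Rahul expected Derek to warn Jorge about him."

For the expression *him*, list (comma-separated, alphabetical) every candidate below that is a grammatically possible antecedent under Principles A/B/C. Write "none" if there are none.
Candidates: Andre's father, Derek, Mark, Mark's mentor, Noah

*him* is a pronoun; Principle B requires it to be free in its binding domain — the clause headed by 'warn'.
— Andre's father: subject of the clause headed by 'announced'; c-commands the pronoun but lies outside its binding domain — allowed.
— Derek: subject of the clause headed by 'warn'; c-commands the pronoun within its binding domain — blocked (Principle B).
— Mark: possessor inside the subject DP of the clause headed by 'assumed'; does not c-command the pronoun — Principle B does not apply; allowed.
— Mark's mentor: subject of the clause headed by 'assumed'; c-commands the pronoun but lies outside its binding domain — allowed.
— Noah: subject of the matrix clause; c-commands the pronoun but lies outside its binding domain — allowed.

Andre's father, Mark, Mark's mentor, Noah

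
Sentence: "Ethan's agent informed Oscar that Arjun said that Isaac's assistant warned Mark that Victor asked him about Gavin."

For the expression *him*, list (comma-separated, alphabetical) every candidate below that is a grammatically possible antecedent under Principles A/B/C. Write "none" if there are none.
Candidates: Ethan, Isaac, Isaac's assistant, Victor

*him* is a pronoun; Principle B requires it to be free in its binding domain — the clause headed by 'asked'.
— Ethan: possessor inside the subject DP of the matrix clause; does not c-command the pronoun — Principle B does not apply; allowed.
— Isaac: possessor inside the subject DP of the clause headed by 'warned'; does not c-command the pronoun — Principle B does not apply; allowed.
— Isaac's assistant: subject of the clause headed by 'warned'; c-commands the pronoun but lies outside its binding domain — allowed.
— Victor: subject of the clause headed by 'asked'; c-commands the pronoun within its binding domain — blocked (Principle B).

Ethan, Isaac, Isaac's assistant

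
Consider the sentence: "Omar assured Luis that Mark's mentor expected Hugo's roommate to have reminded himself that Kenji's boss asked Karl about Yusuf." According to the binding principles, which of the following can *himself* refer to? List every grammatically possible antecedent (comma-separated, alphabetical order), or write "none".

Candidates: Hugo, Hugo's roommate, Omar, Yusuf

Hugo's roommate

*himself* is a reflexive; Principle A requires it to be bound within its binding domain — the clause headed by 'reminded'.
— Hugo: possessor inside the subject DP of the clause headed by 'reminded'; does not c-command the reflexive — cannot bind it (Principle A).
— Hugo's roommate: subject of the clause headed by 'reminded'; c-commands the reflexive within its binding domain — allowed (Principle A).
— Omar: subject of the matrix clause; c-commands the reflexive but lies outside its binding domain — cannot bind it (Principle A).
— Yusuf: second object of the clause headed by 'asked'; does not c-command the reflexive — cannot bind it (Principle A).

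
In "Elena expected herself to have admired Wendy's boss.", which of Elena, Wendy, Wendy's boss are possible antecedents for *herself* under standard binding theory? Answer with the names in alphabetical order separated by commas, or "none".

*herself* is a reflexive; Principle A requires it to be bound within its binding domain — the matrix clause.
— Elena: subject of the matrix clause; c-commands the reflexive within its binding domain — allowed (Principle A).
— Wendy: possessor inside the object DP of the clause headed by 'admired'; does not c-command the reflexive — cannot bind it (Principle A).
— Wendy's boss: object of the clause headed by 'admired'; does not c-command the reflexive — cannot bind it (Principle A).

Elena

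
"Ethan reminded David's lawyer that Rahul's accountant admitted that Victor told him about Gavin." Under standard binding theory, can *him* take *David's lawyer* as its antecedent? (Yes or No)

Yes

*him* is a pronoun; Principle B requires it to be free in its binding domain — the clause headed by 'told'.
— David's lawyer: object of the matrix clause; c-commands the pronoun but lies outside its binding domain — allowed.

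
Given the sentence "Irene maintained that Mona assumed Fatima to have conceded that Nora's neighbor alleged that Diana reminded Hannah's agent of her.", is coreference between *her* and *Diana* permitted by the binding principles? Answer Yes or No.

*her* is a pronoun; Principle B requires it to be free in its binding domain — the clause headed by 'reminded'.
— Diana: subject of the clause headed by 'reminded'; c-commands the pronoun within its binding domain — blocked (Principle B).

No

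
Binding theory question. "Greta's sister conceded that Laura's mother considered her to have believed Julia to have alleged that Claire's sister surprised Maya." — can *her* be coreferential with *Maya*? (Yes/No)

No

*her* is a pronoun; Principle B requires it to be free in its binding domain — the clause headed by 'considered'.
— Maya: object of the clause headed by 'surprised'; is c-commanded by the pronoun; coreference would bind this R-expression — blocked (Principle C).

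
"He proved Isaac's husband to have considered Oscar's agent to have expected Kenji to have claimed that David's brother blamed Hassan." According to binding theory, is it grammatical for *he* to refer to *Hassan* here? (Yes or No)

*Hassan* is an R-expression; Principle C requires it to be free (not bound by any c-commanding expression).
— he: subject of the matrix clause; the pronoun c-commands the R-expression — coreference blocked (Principle C).

No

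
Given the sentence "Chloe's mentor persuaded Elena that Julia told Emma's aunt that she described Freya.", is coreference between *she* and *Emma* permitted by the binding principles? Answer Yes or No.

*she* is a pronoun; Principle B requires it to be free in its binding domain — the clause headed by 'described'.
— Emma: possessor inside the object DP of the clause headed by 'told'; does not c-command the pronoun — Principle B does not apply; allowed.

Yes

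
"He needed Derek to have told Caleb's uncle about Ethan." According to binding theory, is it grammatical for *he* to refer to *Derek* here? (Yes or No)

*Derek* is an R-expression; Principle C requires it to be free (not bound by any c-commanding expression).
— he: subject of the matrix clause; the pronoun c-commands the R-expression — coreference blocked (Principle C).

No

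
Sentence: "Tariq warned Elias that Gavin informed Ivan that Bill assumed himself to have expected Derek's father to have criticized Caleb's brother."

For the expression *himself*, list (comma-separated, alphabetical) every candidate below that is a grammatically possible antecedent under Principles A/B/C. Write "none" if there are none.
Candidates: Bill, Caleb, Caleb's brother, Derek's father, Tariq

Bill

*himself* is a reflexive; Principle A requires it to be bound within its binding domain — the clause headed by 'assumed'.
— Bill: subject of the clause headed by 'assumed'; c-commands the reflexive within its binding domain — allowed (Principle A).
— Caleb: possessor inside the object DP of the clause headed by 'criticized'; does not c-command the reflexive — cannot bind it (Principle A).
— Caleb's brother: object of the clause headed by 'criticized'; does not c-command the reflexive — cannot bind it (Principle A).
— Derek's father: subject of the clause headed by 'criticized'; does not c-command the reflexive — cannot bind it (Principle A).
— Tariq: subject of the matrix clause; c-commands the reflexive but lies outside its binding domain — cannot bind it (Principle A).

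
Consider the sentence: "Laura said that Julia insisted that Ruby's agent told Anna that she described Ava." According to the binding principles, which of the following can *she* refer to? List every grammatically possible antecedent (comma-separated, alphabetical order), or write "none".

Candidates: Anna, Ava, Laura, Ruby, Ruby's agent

*she* is a pronoun; Principle B requires it to be free in its binding domain — the clause headed by 'described'.
— Anna: object of the clause headed by 'told'; c-commands the pronoun but lies outside its binding domain — allowed.
— Ava: object of the clause headed by 'described'; is c-commanded by the pronoun; coreference would bind this R-expression — blocked (Principle C).
— Laura: subject of the matrix clause; c-commands the pronoun but lies outside its binding domain — allowed.
— Ruby: possessor inside the subject DP of the clause headed by 'told'; does not c-command the pronoun — Principle B does not apply; allowed.
— Ruby's agent: subject of the clause headed by 'told'; c-commands the pronoun but lies outside its binding domain — allowed.

Anna, Laura, Ruby, Ruby's agent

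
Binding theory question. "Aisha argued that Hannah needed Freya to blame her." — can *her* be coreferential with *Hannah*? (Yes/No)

Yes

*her* is a pronoun; Principle B requires it to be free in its binding domain — the clause headed by 'blame'.
— Hannah: subject of the clause headed by 'needed'; c-commands the pronoun but lies outside its binding domain — allowed.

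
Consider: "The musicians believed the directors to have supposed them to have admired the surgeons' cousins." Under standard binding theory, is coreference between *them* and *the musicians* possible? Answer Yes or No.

Yes

*the musicians* is an R-expression; Principle C requires it to be free (not bound by any c-commanding expression).
— them: subject of the clause headed by 'admired'; the pronoun does not c-command the R-expression — coreference allowed.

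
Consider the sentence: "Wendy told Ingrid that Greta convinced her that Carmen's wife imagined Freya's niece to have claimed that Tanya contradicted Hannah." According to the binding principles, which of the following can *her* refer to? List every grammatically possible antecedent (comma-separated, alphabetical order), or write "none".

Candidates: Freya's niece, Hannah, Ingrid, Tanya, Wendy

Ingrid, Wendy

*her* is a pronoun; Principle B requires it to be free in its binding domain — the clause headed by 'convinced'.
— Freya's niece: subject of the clause headed by 'claimed'; is c-commanded by the pronoun; coreference would bind this R-expression — blocked (Principle C).
— Hannah: object of the clause headed by 'contradicted'; is c-commanded by the pronoun; coreference would bind this R-expression — blocked (Principle C).
— Ingrid: object of the matrix clause; c-commands the pronoun but lies outside its binding domain — allowed.
— Tanya: subject of the clause headed by 'contradicted'; is c-commanded by the pronoun; coreference would bind this R-expression — blocked (Principle C).
— Wendy: subject of the matrix clause; c-commands the pronoun but lies outside its binding domain — allowed.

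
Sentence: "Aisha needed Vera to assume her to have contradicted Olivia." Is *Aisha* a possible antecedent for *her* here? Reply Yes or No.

*her* is a pronoun; Principle B requires it to be free in its binding domain — the clause headed by 'assume'.
— Aisha: subject of the matrix clause; c-commands the pronoun but lies outside its binding domain — allowed.

Yes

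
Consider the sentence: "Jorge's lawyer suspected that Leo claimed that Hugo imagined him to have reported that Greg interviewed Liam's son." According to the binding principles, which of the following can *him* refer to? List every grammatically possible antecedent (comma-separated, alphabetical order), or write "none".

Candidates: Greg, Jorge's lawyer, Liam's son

*him* is a pronoun; Principle B requires it to be free in its binding domain — the clause headed by 'imagined'.
— Greg: subject of the clause headed by 'interviewed'; is c-commanded by the pronoun; coreference would bind this R-expression — blocked (Principle C).
— Jorge's lawyer: subject of the matrix clause; c-commands the pronoun but lies outside its binding domain — allowed.
— Liam's son: object of the clause headed by 'interviewed'; is c-commanded by the pronoun; coreference would bind this R-expression — blocked (Principle C).

Jorge's lawyer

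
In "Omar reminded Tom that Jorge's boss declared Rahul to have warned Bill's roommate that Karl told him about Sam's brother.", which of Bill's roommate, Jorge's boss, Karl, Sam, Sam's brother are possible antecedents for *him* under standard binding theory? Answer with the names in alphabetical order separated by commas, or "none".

*him* is a pronoun; Principle B requires it to be free in its binding domain — the clause headed by 'told'.
— Bill's roommate: object of the clause headed by 'warned'; c-commands the pronoun but lies outside its binding domain — allowed.
— Jorge's boss: subject of the clause headed by 'declared'; c-commands the pronoun but lies outside its binding domain — allowed.
— Karl: subject of the clause headed by 'told'; c-commands the pronoun within its binding domain — blocked (Principle B).
— Sam: possessor inside the second object DP of the clause headed by 'told'; is c-commanded by the pronoun; coreference would bind this R-expression — blocked (Principle C).
— Sam's brother: second object of the clause headed by 'told'; is c-commanded by the pronoun; coreference would bind this R-expression — blocked (Principle C).

Bill's roommate, Jorge's boss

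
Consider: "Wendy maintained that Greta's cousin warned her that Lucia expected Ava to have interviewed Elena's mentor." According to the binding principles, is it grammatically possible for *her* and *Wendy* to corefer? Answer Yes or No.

*her* is a pronoun; Principle B requires it to be free in its binding domain — the clause headed by 'warned'.
— Wendy: subject of the matrix clause; c-commands the pronoun but lies outside its binding domain — allowed.

Yes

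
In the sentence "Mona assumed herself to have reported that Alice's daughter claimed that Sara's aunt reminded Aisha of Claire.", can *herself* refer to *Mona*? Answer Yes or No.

Yes

*herself* is a reflexive; Principle A requires it to be bound within its binding domain — the matrix clause.
— Mona: subject of the matrix clause; c-commands the reflexive within its binding domain — allowed (Principle A).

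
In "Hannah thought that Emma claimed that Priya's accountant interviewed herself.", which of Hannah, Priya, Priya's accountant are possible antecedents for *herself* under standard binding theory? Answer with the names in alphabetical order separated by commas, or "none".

Priya's accountant

*herself* is a reflexive; Principle A requires it to be bound within its binding domain — the clause headed by 'interviewed'.
— Hannah: subject of the matrix clause; c-commands the reflexive but lies outside its binding domain — cannot bind it (Principle A).
— Priya: possessor inside the subject DP of the clause headed by 'interviewed'; does not c-command the reflexive — cannot bind it (Principle A).
— Priya's accountant: subject of the clause headed by 'interviewed'; c-commands the reflexive within its binding domain — allowed (Principle A).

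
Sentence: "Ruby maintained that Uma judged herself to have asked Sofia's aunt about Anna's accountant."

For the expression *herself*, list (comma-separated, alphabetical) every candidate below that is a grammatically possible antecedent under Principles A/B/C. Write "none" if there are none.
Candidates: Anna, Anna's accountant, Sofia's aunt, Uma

Uma

*herself* is a reflexive; Principle A requires it to be bound within its binding domain — the clause headed by 'judged'.
— Anna: possessor inside the second object DP of the clause headed by 'asked'; does not c-command the reflexive — cannot bind it (Principle A).
— Anna's accountant: second object of the clause headed by 'asked'; does not c-command the reflexive — cannot bind it (Principle A).
— Sofia's aunt: object of the clause headed by 'asked'; does not c-command the reflexive — cannot bind it (Principle A).
— Uma: subject of the clause headed by 'judged'; c-commands the reflexive within its binding domain — allowed (Principle A).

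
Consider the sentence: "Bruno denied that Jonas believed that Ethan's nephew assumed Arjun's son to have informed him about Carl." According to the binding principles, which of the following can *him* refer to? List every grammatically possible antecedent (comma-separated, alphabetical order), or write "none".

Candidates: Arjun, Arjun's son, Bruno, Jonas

Arjun, Bruno, Jonas

*him* is a pronoun; Principle B requires it to be free in its binding domain — the clause headed by 'informed'.
— Arjun: possessor inside the subject DP of the clause headed by 'informed'; does not c-command the pronoun — Principle B does not apply; allowed.
— Arjun's son: subject of the clause headed by 'informed'; c-commands the pronoun within its binding domain — blocked (Principle B).
— Bruno: subject of the matrix clause; c-commands the pronoun but lies outside its binding domain — allowed.
— Jonas: subject of the clause headed by 'believed'; c-commands the pronoun but lies outside its binding domain — allowed.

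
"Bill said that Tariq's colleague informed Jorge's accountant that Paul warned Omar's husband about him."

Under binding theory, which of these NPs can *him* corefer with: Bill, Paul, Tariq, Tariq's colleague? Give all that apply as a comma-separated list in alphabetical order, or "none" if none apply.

*him* is a pronoun; Principle B requires it to be free in its binding domain — the clause headed by 'warned'.
— Bill: subject of the matrix clause; c-commands the pronoun but lies outside its binding domain — allowed.
— Paul: subject of the clause headed by 'warned'; c-commands the pronoun within its binding domain — blocked (Principle B).
— Tariq: possessor inside the subject DP of the clause headed by 'informed'; does not c-command the pronoun — Principle B does not apply; allowed.
— Tariq's colleague: subject of the clause headed by 'informed'; c-commands the pronoun but lies outside its binding domain — allowed.

Bill, Tariq, Tariq's colleague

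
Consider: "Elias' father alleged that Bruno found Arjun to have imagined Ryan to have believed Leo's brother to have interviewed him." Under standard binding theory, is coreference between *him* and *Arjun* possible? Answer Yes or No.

Yes

*Arjun* is an R-expression; Principle C requires it to be free (not bound by any c-commanding expression).
— him: object of the clause headed by 'interviewed'; the pronoun does not c-command the R-expression — coreference allowed.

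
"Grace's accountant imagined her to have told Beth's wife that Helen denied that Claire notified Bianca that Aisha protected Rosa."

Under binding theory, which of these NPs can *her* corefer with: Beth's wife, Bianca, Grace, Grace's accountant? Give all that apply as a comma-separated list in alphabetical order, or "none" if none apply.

*her* is a pronoun; Principle B requires it to be free in its binding domain — the matrix clause.
— Beth's wife: object of the clause headed by 'told'; is c-commanded by the pronoun; coreference would bind this R-expression — blocked (Principle C).
— Bianca: object of the clause headed by 'notified'; is c-commanded by the pronoun; coreference would bind this R-expression — blocked (Principle C).
— Grace: possessor inside the subject DP of the matrix clause; does not c-command the pronoun — Principle B does not apply; allowed.
— Grace's accountant: subject of the matrix clause; c-commands the pronoun within its binding domain — blocked (Principle B).

Grace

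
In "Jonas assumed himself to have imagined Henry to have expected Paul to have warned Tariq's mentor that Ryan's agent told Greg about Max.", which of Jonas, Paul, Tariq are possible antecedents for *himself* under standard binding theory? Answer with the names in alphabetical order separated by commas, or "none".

Jonas

*himself* is a reflexive; Principle A requires it to be bound within its binding domain — the matrix clause.
— Jonas: subject of the matrix clause; c-commands the reflexive within its binding domain — allowed (Principle A).
— Paul: subject of the clause headed by 'warned'; does not c-command the reflexive — cannot bind it (Principle A).
— Tariq: possessor inside the object DP of the clause headed by 'warned'; does not c-command the reflexive — cannot bind it (Principle A).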